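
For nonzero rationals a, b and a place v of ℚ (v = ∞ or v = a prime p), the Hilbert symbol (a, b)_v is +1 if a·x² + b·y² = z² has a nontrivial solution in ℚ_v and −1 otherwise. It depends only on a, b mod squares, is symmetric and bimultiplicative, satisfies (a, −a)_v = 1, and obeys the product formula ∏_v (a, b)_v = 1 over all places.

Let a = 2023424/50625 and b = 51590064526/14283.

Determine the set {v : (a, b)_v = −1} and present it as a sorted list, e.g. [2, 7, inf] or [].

[2, 3, 11, 19]

Mod squares: a ≡ 494, b ≡ 8778. Check v ∈ {∞, 2, 3, 5, 7, 11, 13, 17, 19, 23}.
v=7: a=7^0·(≡4), b=7^1·(≡4) mod 7; (4|7)=+1, (4|7)=+1; (−1)^{0·1·3}·(+1)^1·(+1)^0 = +1.
v=∞: 494 > 0 and 8778 > 0  ⇒  (a,b)_∞ = +1.
v=5: a=5^-4·(≡4), b=5^0·(≡2) mod 5; (4|5)=+1, (2|5)=-1; (−1)^{-4·0·2}·(+1)^0·(-1)^-4 = +1.
v=23: a=23^0·(≡11), b=23^-2·(≡10) mod 23; (11|23)=-1, (10|23)=-1; (−1)^{0·-2·11}·(-1)^-2·(-1)^0 = +1.
v=17: a=17^0·(≡1), b=17^2·(≡3) mod 17; (1|17)=+1, (3|17)=-1; (−1)^{0·2·8}·(+1)^2·(-1)^0 = +1.
v=11: a=11^0·(≡6), b=11^1·(≡8) mod 11; (6|11)=-1, (8|11)=-1; (−1)^{0·1·5}·(-1)^1·(-1)^0 = -1.
v=19: a=19^1·(≡17), b=19^3·(≡7) mod 19; (17|19)=+1, (7|19)=+1; (−1)^{1·3·9}·(+1)^3·(+1)^1 = -1.
v=2: v_2(a)=13, v_2(b)=1; units ≡ 7, 5 (mod 8); ε·ε+αω+βω = 1·0+13·1+1·0 ≡ 1  ⇒  (a,b)_2 = -1.
v=13: a=13^1·(≡4), b=13^2·(≡12) mod 13; (4|13)=+1, (12|13)=+1; (−1)^{1·2·6}·(+1)^2·(+1)^1 = +1.
v=3: a=3^-4·(≡2), b=3^-3·(≡1) mod 3; (2|3)=-1, (1|3)=+1; (−1)^{-4·-3·1}·(-1)^-3·(+1)^-4 = -1.
(494, 8778 / ℚ) ramifies at {2, 3, 11, 19}: a division algebra.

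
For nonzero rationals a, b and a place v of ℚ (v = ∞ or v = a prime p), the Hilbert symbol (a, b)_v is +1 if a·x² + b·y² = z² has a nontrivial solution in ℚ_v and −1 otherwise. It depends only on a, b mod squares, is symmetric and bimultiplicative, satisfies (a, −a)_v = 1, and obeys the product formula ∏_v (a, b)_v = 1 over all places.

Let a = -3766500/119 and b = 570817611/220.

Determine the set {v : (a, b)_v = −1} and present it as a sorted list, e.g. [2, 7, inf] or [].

[3, 5, 7, 11, 31, 37]

Mod squares: a ≡ -55335, b ≡ 46805. Check v ∈ {∞, 2, 3, 5, 7, 11, 13, 17, 23, 31, 37}.
v=3: a=3^5·(≡2), b=3^4·(≡2) mod 3; (2|3)=-1, (2|3)=-1; (−1)^{5·4·1}·(-1)^4·(-1)^5 = -1.
v=23: a=23^0·(≡18), b=23^1·(≡20) mod 23; (18|23)=+1, (20|23)=-1; (−1)^{0·1·11}·(+1)^1·(-1)^0 = +1.
v=7: a=7^-1·(≡6), b=7^2·(≡3) mod 7; (6|7)=-1, (3|7)=-1; (−1)^{-1·2·3}·(-1)^2·(-1)^-1 = -1.
v=2: v_2(a)=2, v_2(b)=-2; units ≡ 1, 5 (mod 8); ε·ε+αω+βω = 0·0+2·1+-2·0 ≡ 0  ⇒  (a,b)_2 = +1.
v=11: a=11^0·(≡6), b=11^-1·(≡5) mod 11; (6|11)=-1, (5|11)=+1; (−1)^{0·-1·5}·(-1)^-1·(+1)^0 = -1.
v=37: a=37^0·(≡31), b=37^1·(≡27) mod 37; (31|37)=-1, (27|37)=+1; (−1)^{0·1·18}·(-1)^1·(+1)^0 = -1.
v=13: a=13^0·(≡8), b=13^2·(≡2) mod 13; (8|13)=-1, (2|13)=-1; (−1)^{0·2·6}·(-1)^2·(-1)^0 = +1.
v=5: a=5^3·(≡2), b=5^-1·(≡4) mod 5; (2|5)=-1, (4|5)=+1; (−1)^{3·-1·2}·(-1)^-1·(+1)^3 = -1.
v=17: a=17^-1·(≡15), b=17^0·(≡8) mod 17; (15|17)=+1, (8|17)=+1; (−1)^{-1·0·8}·(+1)^0·(+1)^-1 = +1.
v=∞: -55335 < 0 and 46805 > 0  ⇒  (a,b)_∞ = +1.
v=31: a=31^1·(≡27), b=31^0·(≡24) mod 31; (27|31)=-1, (24|31)=-1; (−1)^{1·0·15}·(-1)^0·(-1)^1 = -1.
Ram(-55335, 46805) = {3, 5, 7, 11, 31, 37}; no ℚ_3-point on the conic.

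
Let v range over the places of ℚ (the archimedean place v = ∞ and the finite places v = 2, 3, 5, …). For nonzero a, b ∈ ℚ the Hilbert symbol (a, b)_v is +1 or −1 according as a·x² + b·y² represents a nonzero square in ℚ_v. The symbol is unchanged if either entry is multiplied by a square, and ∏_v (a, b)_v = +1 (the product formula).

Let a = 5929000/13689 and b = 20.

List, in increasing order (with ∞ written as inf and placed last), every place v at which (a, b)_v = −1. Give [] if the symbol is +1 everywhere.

[2, 5]

Mod squares: a ≡ 10, b ≡ 5. Check v ∈ {∞, 2, 3, 5, 7, 11, 13}.
v=11: a=11^2·(≡10), b=11^0·(≡9) mod 11; (10|11)=-1, (9|11)=+1; (−1)^{2·0·5}·(-1)^0·(+1)^2 = +1.
v=5: a=5^3·(≡3), b=5^1·(≡4) mod 5; (3|5)=-1, (4|5)=+1; (−1)^{3·1·2}·(-1)^1·(+1)^3 = -1.
v=2: v_2(a)=3, v_2(b)=2; units ≡ 5, 5 (mod 8); ε·ε+αω+βω = 0·0+3·1+2·1 ≡ 1  ⇒  (a,b)_2 = -1.
v=7: a=7^2·(≡3), b=7^0·(≡6) mod 7; (3|7)=-1, (6|7)=-1; (−1)^{2·0·3}·(-1)^0·(-1)^2 = +1.
v=3: a=3^-4·(≡1), b=3^0·(≡2) mod 3; (1|3)=+1, (2|3)=-1; (−1)^{-4·0·1}·(+1)^0·(-1)^-4 = +1.
v=13: a=13^-2·(≡4), b=13^0·(≡7) mod 13; (4|13)=+1, (7|13)=-1; (−1)^{-2·0·6}·(+1)^0·(-1)^-2 = +1.
v=∞: 10 > 0 and 5 > 0  ⇒  (a,b)_∞ = +1.
(10, 5 / ℚ) ramifies at {2, 5}: a division algebra.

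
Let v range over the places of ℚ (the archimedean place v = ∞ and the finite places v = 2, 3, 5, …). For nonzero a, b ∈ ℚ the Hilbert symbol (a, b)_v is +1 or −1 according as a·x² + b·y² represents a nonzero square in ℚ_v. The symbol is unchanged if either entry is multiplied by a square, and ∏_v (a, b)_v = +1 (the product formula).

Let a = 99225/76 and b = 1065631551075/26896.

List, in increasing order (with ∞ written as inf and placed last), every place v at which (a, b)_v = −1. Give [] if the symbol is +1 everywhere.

[2, 7, 13, 47]

(a, b) ≡ (19, 132587) mod (ℚ^×)²; places V = {2, 3, 5, 7, 13, 19, 31, 41, 47, ∞}.
(a,b)_47: α=0, u≡10; β=1, v≡7 (mod 47); (10|47)=-1, (7|47)=+1; sign (−1)^0·-1^1·+1^0 = -1.
(a,b)_5: α=2, u≡4; β=2, v≡3 (mod 5); (4|5)=+1, (3|5)=-1; sign (−1)^0·+1^2·-1^2 = +1.
(a,b)_7: α=2, u≡5; β=3, v≡3 (mod 7); (5|7)=-1, (3|7)=-1; sign (−1)^0·-1^3·-1^2 = -1.
(a,b)_19: α=-1, u≡16; β=0, v≡9 (mod 19); (16|19)=+1, (9|19)=+1; sign (−1)^0·+1^0·+1^-1 = +1.
(a,b)_3: α=4, u≡1; β=8, v≡2 (mod 3); (1|3)=+1, (2|3)=-1; sign (−1)^0·+1^8·-1^4 = +1.
(a,b)_31: α=0, u≡4; β=1, v≡6 (mod 31); (4|31)=+1, (6|31)=-1; sign (−1)^0·+1^1·-1^0 = +1.
(a,b)_∞: sgn(19)=+, sgn(132587)=+, so +1.
(a,b)_13: α=0, u≡2; β=1, v≡6 (mod 13); (2|13)=-1, (6|13)=-1; sign (−1)^0·-1^1·-1^0 = -1.
(a,b)_41: α=0, u≡6; β=-2, v≡15 (mod 41); (6|41)=-1, (15|41)=-1; sign (−1)^0·-1^-2·-1^0 = +1.
(a,b)_2: α=-2, β=-4; u≡3, v≡3 (mod 8); ε(u)ε(v)=1·1, αω(v)=-2·1, βω(u)=-4·1; sum ≡ 1  ⇒  -1.
(19, 132587 / ℚ) ramifies at {2, 7, 13, 47}: a division algebra.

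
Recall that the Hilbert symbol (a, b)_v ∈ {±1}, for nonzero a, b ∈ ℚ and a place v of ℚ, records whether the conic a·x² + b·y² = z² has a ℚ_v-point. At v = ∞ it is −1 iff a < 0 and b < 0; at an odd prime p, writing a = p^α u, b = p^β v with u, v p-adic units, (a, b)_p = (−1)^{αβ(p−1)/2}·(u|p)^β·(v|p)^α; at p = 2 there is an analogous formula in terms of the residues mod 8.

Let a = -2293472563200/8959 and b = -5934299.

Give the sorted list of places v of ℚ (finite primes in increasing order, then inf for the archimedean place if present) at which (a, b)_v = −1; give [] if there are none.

[13, 23, 41, inf]

(a, b) ≡ (-77145887, -5934299) mod (ℚ^×)²; places V = {2, 3, 5, 7, 13, 17, 23, 29, 31, 41, ∞}.
(a,b)_31: α=-1, u≡1; β=1, v≡27 (mod 31); (1|31)=+1, (27|31)=-1; sign (−1)^1·+1^1·-1^-1 = +1.
(a,b)_23: α=1, u≡2; β=1, v≡1 (mod 23); (2|23)=+1, (1|23)=+1; sign (−1)^1·+1^1·+1^1 = -1.
(a,b)_41: α=1, u≡14; β=1, v≡32 (mod 41); (14|41)=-1, (32|41)=+1; sign (−1)^0·-1^1·+1^1 = -1.
(a,b)_7: α=1, u≡2; β=1, v≡6 (mod 7); (2|7)=+1, (6|7)=-1; sign (−1)^1·+1^1·-1^1 = +1.
(a,b)_17: α=-2, u≡14; β=0, v≡10 (mod 17); (14|17)=-1, (10|17)=-1; sign (−1)^0·-1^0·-1^-2 = +1.
(a,b)_29: α=1, u≡9; β=1, v≡22 (mod 29); (9|29)=+1, (22|29)=+1; sign (−1)^0·+1^1·+1^1 = +1.
(a,b)_13: α=1, u≡5; β=0, v≡6 (mod 13); (5|13)=-1, (6|13)=-1; sign (−1)^0·-1^0·-1^1 = -1.
(a,b)_3: α=2, u≡1; β=0, v≡1 (mod 3); (1|3)=+1, (1|3)=+1; sign (−1)^0·+1^0·+1^2 = +1.
(a,b)_5: α=2, u≡3; β=0, v≡1 (mod 5); (3|5)=-1, (1|5)=+1; sign (−1)^0·-1^0·+1^2 = +1.
(a,b)_∞: sgn(-77145887)=−, sgn(-5934299)=−, so -1.
(a,b)_2: α=12, β=0; u≡1, v≡5 (mod 8); ε(u)ε(v)=0·0, αω(v)=12·1, βω(u)=0·0; sum ≡ 0  ⇒  +1.
|Ram(-77145887, -5934299)| = 4, even; anisotropic at {13, 23, 41, ∞}.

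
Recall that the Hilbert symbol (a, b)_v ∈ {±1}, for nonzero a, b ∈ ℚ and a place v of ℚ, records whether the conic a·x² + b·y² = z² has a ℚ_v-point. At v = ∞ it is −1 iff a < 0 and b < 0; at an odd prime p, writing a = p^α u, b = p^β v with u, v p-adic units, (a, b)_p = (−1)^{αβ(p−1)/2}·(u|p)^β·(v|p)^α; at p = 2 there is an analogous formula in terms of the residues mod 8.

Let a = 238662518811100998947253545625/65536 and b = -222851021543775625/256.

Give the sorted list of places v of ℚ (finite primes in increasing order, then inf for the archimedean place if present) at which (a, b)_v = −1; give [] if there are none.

(a, b) ≡ (3913, -268801) mod (ℚ^×)²; places V = {2, 3, 5, 7, 11, 13, 23, 29, 31, 43, ∞}.
(a,b)_23: α=2, u≡18; β=1, v≡22 (mod 23); (18|23)=+1, (22|23)=-1; sign (−1)^0·+1^1·-1^2 = +1.
(a,b)_13: α=5, u≡7; β=1, v≡8 (mod 13); (7|13)=-1, (8|13)=-1; sign (−1)^0·-1^1·-1^5 = +1.
(a,b)_∞: sgn(3913)=+, sgn(-268801)=−, so +1.
(a,b)_43: α=3, u≡12; β=2, v≡25 (mod 43); (12|43)=-1, (25|43)=+1; sign (−1)^0·-1^2·+1^3 = +1.
(a,b)_7: α=3, u≡5; β=2, v≡5 (mod 7); (5|7)=-1, (5|7)=-1; sign (−1)^0·-1^2·-1^3 = -1.
(a,b)_29: α=2, u≡10; β=1, v≡8 (mod 29); (10|29)=-1, (8|29)=-1; sign (−1)^0·-1^1·-1^2 = -1.
(a,b)_5: α=4, u≡3; β=4, v≡4 (mod 5); (3|5)=-1, (4|5)=+1; sign (−1)^0·-1^4·+1^4 = +1.
(a,b)_11: α=2, u≡10; β=4, v≡2 (mod 11); (10|11)=-1, (2|11)=-1; sign (−1)^0·-1^4·-1^2 = +1.
(a,b)_31: α=2, u≡28; β=1, v≡28 (mod 31); (28|31)=+1, (28|31)=+1; sign (−1)^0·+1^1·+1^2 = +1.
(a,b)_2: α=-16, β=-8; u≡1, v≡7 (mod 8); ε(u)ε(v)=0·1, αω(v)=-16·0, βω(u)=-8·0; sum ≡ 0  ⇒  +1.
(a,b)_3: α=6, u≡1; β=0, v≡2 (mod 3); (1|3)=+1, (2|3)=-1; sign (−1)^0·+1^0·-1^6 = +1.
Ram(3913, -268801) = {7, 29}; no ℚ_7-point on the conic.

[7, 29]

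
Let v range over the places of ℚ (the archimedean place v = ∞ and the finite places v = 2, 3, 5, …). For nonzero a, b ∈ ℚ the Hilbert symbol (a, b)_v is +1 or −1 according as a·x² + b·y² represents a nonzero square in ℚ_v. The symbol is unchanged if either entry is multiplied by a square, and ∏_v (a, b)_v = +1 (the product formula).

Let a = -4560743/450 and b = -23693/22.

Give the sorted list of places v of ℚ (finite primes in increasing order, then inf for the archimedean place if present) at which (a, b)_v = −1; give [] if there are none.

Mod squares: a ≡ -10846, b ≡ -521246. Check v ∈ {∞, 2, 3, 5, 11, 17, 19, 29, 43}.
v=29: a=29^3·(≡3), b=29^1·(≡9) mod 29; (3|29)=-1, (9|29)=+1; (−1)^{3·1·14}·(-1)^1·(+1)^3 = -1.
v=5: a=5^-2·(≡4), b=5^0·(≡1) mod 5; (4|5)=+1, (1|5)=+1; (−1)^{-2·0·2}·(+1)^0·(+1)^-2 = +1.
v=43: a=43^0·(≡37), b=43^1·(≡16) mod 43; (37|43)=-1, (16|43)=+1; (−1)^{0·1·21}·(-1)^1·(+1)^0 = -1.
v=3: a=3^-2·(≡2), b=3^0·(≡1) mod 3; (2|3)=-1, (1|3)=+1; (−1)^{-2·0·1}·(-1)^0·(+1)^-2 = +1.
v=2: v_2(a)=-1, v_2(b)=-1; units ≡ 1, 1 (mod 8); ε·ε+αω+βω = 0·0+-1·0+-1·0 ≡ 0  ⇒  (a,b)_2 = +1.
v=11: a=11^1·(≡1), b=11^-1·(≡6) mod 11; (1|11)=+1, (6|11)=-1; (−1)^{1·-1·5}·(+1)^-1·(-1)^1 = +1.
v=19: a=19^0·(≡13), b=19^1·(≡15) mod 19; (13|19)=-1, (15|19)=-1; (−1)^{0·1·9}·(-1)^1·(-1)^0 = -1.
v=17: a=17^1·(≡4), b=17^0·(≡1) mod 17; (4|17)=+1, (1|17)=+1; (−1)^{1·0·8}·(+1)^0·(+1)^1 = +1.
v=∞: -10846 < 0 and -521246 < 0  ⇒  (a,b)_∞ = -1.
Ram(-10846, -521246) = {19, 29, 43, ∞}; no ℚ_19-point on the conic.

[19, 29, 43, inf]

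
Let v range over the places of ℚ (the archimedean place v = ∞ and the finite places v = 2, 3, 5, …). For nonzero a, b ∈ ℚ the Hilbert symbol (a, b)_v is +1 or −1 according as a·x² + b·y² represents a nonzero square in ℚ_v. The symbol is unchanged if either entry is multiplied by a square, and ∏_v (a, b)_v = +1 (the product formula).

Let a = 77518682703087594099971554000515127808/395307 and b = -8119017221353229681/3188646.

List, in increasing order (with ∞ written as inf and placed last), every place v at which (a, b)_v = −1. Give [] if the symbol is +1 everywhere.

[2, 3, 13, 31, 37, 41]

Mod squares: a ≡ 16926, b ≡ -1210566. Check v ∈ {∞, 2, 3, 7, 11, 13, 19, 23, 31, 37, 41}.
v=31: a=31^5·(≡28), b=31^4·(≡17) mod 31; (28|31)=+1, (17|31)=-1; (−1)^{5·4·15}·(+1)^4·(-1)^5 = -1.
v=23: a=23^0·(≡15), b=23^2·(≡12) mod 23; (15|23)=-1, (12|23)=+1; (−1)^{0·2·11}·(-1)^2·(+1)^0 = +1.
v=19: a=19^4·(≡16), b=19^1·(≡13) mod 19; (16|19)=+1, (13|19)=-1; (−1)^{4·1·9}·(+1)^1·(-1)^4 = +1.
v=11: a=11^-4·(≡6), b=11^0·(≡6) mod 11; (6|11)=-1, (6|11)=-1; (−1)^{-4·0·5}·(-1)^0·(-1)^-4 = +1.
v=41: a=41^6·(≡29), b=41^3·(≡35) mod 41; (29|41)=-1, (35|41)=-1; (−1)^{6·3·20}·(-1)^3·(-1)^6 = -1.
v=2: v_2(a)=9, v_2(b)=-1; units ≡ 7, 5 (mod 8); ε·ε+αω+βω = 1·0+9·1+-1·0 ≡ 1  ⇒  (a,b)_2 = -1.
v=37: a=37^2·(≡17), b=37^1·(≡3) mod 37; (17|37)=-1, (3|37)=+1; (−1)^{2·1·18}·(-1)^1·(+1)^2 = -1.
v=3: a=3^-3·(≡2), b=3^-13·(≡2) mod 3; (2|3)=-1, (2|3)=-1; (−1)^{-3·-13·1}·(-1)^-13·(-1)^-3 = -1.
v=7: a=7^5·(≡3), b=7^3·(≡1) mod 7; (3|7)=-1, (1|7)=+1; (−1)^{5·3·3}·(-1)^3·(+1)^5 = +1.
v=∞: 16926 > 0 and -1210566 < 0  ⇒  (a,b)_∞ = +1.
v=13: a=13^5·(≡2), b=13^0·(≡5) mod 13; (2|13)=-1, (5|13)=-1; (−1)^{5·0·6}·(-1)^0·(-1)^5 = -1.
Ram(16926, -1210566) = {2, 3, 13, 31, 37, 41}; no ℚ_2-point on the conic.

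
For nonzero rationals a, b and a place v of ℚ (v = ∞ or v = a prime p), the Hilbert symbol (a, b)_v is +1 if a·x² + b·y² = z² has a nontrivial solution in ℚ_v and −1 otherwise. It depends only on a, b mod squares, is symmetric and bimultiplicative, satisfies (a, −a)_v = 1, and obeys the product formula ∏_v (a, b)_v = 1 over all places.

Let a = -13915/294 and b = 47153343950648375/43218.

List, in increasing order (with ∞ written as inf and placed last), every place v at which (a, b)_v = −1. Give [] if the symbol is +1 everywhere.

Mod squares: a ≡ -690, b ≡ 4025230. Check v ∈ {∞, 2, 3, 5, 7, 11, 23, 37, 43}.
v=5: a=5^1·(≡3), b=5^3·(≡4) mod 5; (3|5)=-1, (4|5)=+1; (−1)^{1·3·2}·(-1)^3·(+1)^1 = -1.
v=3: a=3^-1·(≡1), b=3^-2·(≡1) mod 3; (1|3)=+1, (1|3)=+1; (−1)^{-1·-2·1}·(+1)^-2·(+1)^-1 = +1.
v=7: a=7^-2·(≡6), b=7^-4·(≡5) mod 7; (6|7)=-1, (5|7)=-1; (−1)^{-2·-4·3}·(-1)^-4·(-1)^-2 = +1.
v=2: v_2(a)=-1, v_2(b)=-1; units ≡ 7, 7 (mod 8); ε·ε+αω+βω = 1·1+-1·0+-1·0 ≡ 1  ⇒  (a,b)_2 = -1.
v=23: a=23^1·(≡6), b=23^3·(≡4) mod 23; (6|23)=+1, (4|23)=+1; (−1)^{1·3·11}·(+1)^3·(+1)^1 = -1.
v=37: a=37^0·(≡20), b=37^1·(≡3) mod 37; (20|37)=-1, (3|37)=+1; (−1)^{0·1·18}·(-1)^1·(+1)^0 = -1.
v=43: a=43^0·(≡16), b=43^1·(≡27) mod 43; (16|43)=+1, (27|43)=-1; (−1)^{0·1·21}·(+1)^1·(-1)^0 = +1.
v=11: a=11^2·(≡9), b=11^7·(≡5) mod 11; (9|11)=+1, (5|11)=+1; (−1)^{2·7·5}·(+1)^7·(+1)^2 = +1.
v=∞: -690 < 0 and 4025230 > 0  ⇒  (a,b)_∞ = +1.
(-690, 4025230 / ℚ) ramifies at {2, 5, 23, 37}: a division algebra.

[2, 5, 23, 37]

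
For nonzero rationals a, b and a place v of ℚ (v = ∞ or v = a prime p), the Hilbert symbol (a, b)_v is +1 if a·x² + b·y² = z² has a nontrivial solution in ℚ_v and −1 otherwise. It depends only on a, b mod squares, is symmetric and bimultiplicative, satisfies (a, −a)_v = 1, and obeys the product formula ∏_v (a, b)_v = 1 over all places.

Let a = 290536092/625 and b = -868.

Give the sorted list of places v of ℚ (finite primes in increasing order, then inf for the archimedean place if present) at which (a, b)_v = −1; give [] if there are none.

[2, 3, 7, 31]

(a, b) ≡ (164703, -217) mod (ℚ^×)²; places V = {2, 3, 5, 7, 11, 23, 31, ∞}.
(a,b)_3: α=3, u≡1; β=0, v≡2 (mod 3); (1|3)=+1, (2|3)=-1; sign (−1)^0·+1^0·-1^3 = -1.
(a,b)_31: α=1, u≡30; β=1, v≡3 (mod 31); (30|31)=-1, (3|31)=-1; sign (−1)^1·-1^1·-1^1 = -1.
(a,b)_23: α=1, u≡9; β=0, v≡6 (mod 23); (9|23)=+1, (6|23)=+1; sign (−1)^0·+1^0·+1^1 = +1.
(a,b)_5: α=-4, u≡2; β=0, v≡2 (mod 5); (2|5)=-1, (2|5)=-1; sign (−1)^0·-1^0·-1^-4 = +1.
(a,b)_7: α=3, u≡1; β=1, v≡2 (mod 7); (1|7)=+1, (2|7)=+1; sign (−1)^1·+1^1·+1^3 = -1.
(a,b)_2: α=2, β=2; u≡7, v≡7 (mod 8); ε(u)ε(v)=1·1, αω(v)=2·0, βω(u)=2·0; sum ≡ 1  ⇒  -1.
(a,b)_11: α=1, u≡7; β=0, v≡1 (mod 11); (7|11)=-1, (1|11)=+1; sign (−1)^0·-1^0·+1^1 = +1.
(a,b)_∞: sgn(164703)=+, sgn(-217)=−, so +1.
(164703, -217 / ℚ) ramifies at {2, 3, 7, 31}: a division algebra.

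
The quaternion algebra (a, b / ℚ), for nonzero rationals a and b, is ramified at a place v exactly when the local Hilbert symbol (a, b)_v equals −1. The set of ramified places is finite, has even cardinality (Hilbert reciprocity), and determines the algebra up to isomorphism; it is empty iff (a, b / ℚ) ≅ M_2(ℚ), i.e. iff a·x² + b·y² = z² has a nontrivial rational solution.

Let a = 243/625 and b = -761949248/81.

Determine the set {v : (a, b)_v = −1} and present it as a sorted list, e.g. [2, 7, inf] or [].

[2, 17, 19, 29, 31, 41]

(a, b) ≡ (3, -11905457) mod (ℚ^×)²; places V = {2, 3, 5, 17, 19, 29, 31, 41, ∞}.
(a,b)_5: α=-4, u≡3; β=0, v≡2 (mod 5); (3|5)=-1, (2|5)=-1; sign (−1)^0·-1^0·-1^-4 = +1.
(a,b)_17: α=0, u≡3; β=1, v≡11 (mod 17); (3|17)=-1, (11|17)=-1; sign (−1)^0·-1^1·-1^0 = -1.
(a,b)_19: α=0, u≡2; β=1, v≡1 (mod 19); (2|19)=-1, (1|19)=+1; sign (−1)^0·-1^1·+1^0 = -1.
(a,b)_31: α=0, u≡30; β=1, v≡29 (mod 31); (30|31)=-1, (29|31)=-1; sign (−1)^0·-1^1·-1^0 = -1.
(a,b)_∞: sgn(3)=+, sgn(-11905457)=−, so +1.
(a,b)_29: α=0, u≡17; β=1, v≡9 (mod 29); (17|29)=-1, (9|29)=+1; sign (−1)^0·-1^1·+1^0 = -1.
(a,b)_3: α=5, u≡1; β=-4, v≡1 (mod 3); (1|3)=+1, (1|3)=+1; sign (−1)^0·+1^-4·+1^5 = +1.
(a,b)_2: α=0, β=6; u≡3, v≡7 (mod 8); ε(u)ε(v)=1·1, αω(v)=0·0, βω(u)=6·1; sum ≡ 1  ⇒  -1.
(a,b)_41: α=0, u≡12; β=1, v≡17 (mod 41); (12|41)=-1, (17|41)=-1; sign (−1)^0·-1^1·-1^0 = -1.
Ram(3, -11905457) = {2, 17, 19, 29, 31, 41}; no ℚ_2-point on the conic.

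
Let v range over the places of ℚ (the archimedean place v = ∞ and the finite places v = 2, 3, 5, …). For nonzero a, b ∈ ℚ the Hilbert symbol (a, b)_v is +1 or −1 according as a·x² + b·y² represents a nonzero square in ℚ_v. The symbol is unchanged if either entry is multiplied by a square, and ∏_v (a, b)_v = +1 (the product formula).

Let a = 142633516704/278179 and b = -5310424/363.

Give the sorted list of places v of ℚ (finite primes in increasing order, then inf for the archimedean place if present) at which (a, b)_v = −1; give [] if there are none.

[2, 3, 23, 31]

Mod squares: a ≡ 3534, b ≡ -81282. Check v ∈ {∞, 2, 3, 7, 11, 19, 23, 31, 43}.
v=19: a=19^-1·(≡12), b=19^1·(≡16) mod 19; (12|19)=-1, (16|19)=+1; (−1)^{-1·1·9}·(-1)^1·(+1)^-1 = +1.
v=31: a=31^1·(≡11), b=31^1·(≡17) mod 31; (11|31)=-1, (17|31)=-1; (−1)^{1·1·15}·(-1)^1·(-1)^1 = -1.
v=7: a=7^2·(≡3), b=7^2·(≡2) mod 7; (3|7)=-1, (2|7)=+1; (−1)^{2·2·3}·(-1)^2·(+1)^2 = +1.
v=11: a=11^-4·(≡1), b=11^-2·(≡8) mod 11; (1|11)=+1, (8|11)=-1; (−1)^{-4·-2·5}·(+1)^-2·(-1)^-4 = +1.
v=23: a=23^2·(≡17), b=23^1·(≡12) mod 23; (17|23)=-1, (12|23)=+1; (−1)^{2·1·11}·(-1)^1·(+1)^2 = -1.
v=2: v_2(a)=5, v_2(b)=3; units ≡ 7, 7 (mod 8); ε·ε+αω+βω = 1·1+5·0+3·0 ≡ 1  ⇒  (a,b)_2 = -1.
v=3: a=3^1·(≡2), b=3^-1·(≡2) mod 3; (2|3)=-1, (2|3)=-1; (−1)^{1·-1·1}·(-1)^-1·(-1)^1 = -1.
v=∞: 3534 > 0 and -81282 < 0  ⇒  (a,b)_∞ = +1.
v=43: a=43^2·(≡37), b=43^0·(≡4) mod 43; (37|43)=-1, (4|43)=+1; (−1)^{2·0·21}·(-1)^0·(+1)^2 = +1.
Ram(3534, -81282) = {2, 3, 23, 31}; no ℚ_2-point on the conic.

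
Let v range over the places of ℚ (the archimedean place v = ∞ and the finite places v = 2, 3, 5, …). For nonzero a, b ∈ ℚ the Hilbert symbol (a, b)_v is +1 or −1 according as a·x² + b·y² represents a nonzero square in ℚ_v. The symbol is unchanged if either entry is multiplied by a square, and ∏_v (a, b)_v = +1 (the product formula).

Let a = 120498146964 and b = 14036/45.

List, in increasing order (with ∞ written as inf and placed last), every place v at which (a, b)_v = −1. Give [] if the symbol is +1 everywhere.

[13, 23]

Mod squares: a ≡ 442221, b ≡ 145. Check v ∈ {∞, 2, 3, 5, 11, 13, 17, 23, 29}.
v=5: a=5^0·(≡4), b=5^-1·(≡4) mod 5; (4|5)=+1, (4|5)=+1; (−1)^{0·-1·2}·(+1)^-1·(+1)^0 = +1.
v=17: a=17^1·(≡7), b=17^0·(≡1) mod 17; (7|17)=-1, (1|17)=+1; (−1)^{1·0·8}·(-1)^0·(+1)^1 = +1.
v=11: a=11^0·(≡8), b=11^2·(≡6) mod 11; (8|11)=-1, (6|11)=-1; (−1)^{0·2·5}·(-1)^2·(-1)^0 = +1.
v=13: a=13^1·(≡10), b=13^0·(≡8) mod 13; (10|13)=+1, (8|13)=-1; (−1)^{1·0·6}·(+1)^0·(-1)^1 = -1.
v=2: v_2(a)=2, v_2(b)=2; units ≡ 5, 1 (mod 8); ε·ε+αω+βω = 0·0+2·0+2·1 ≡ 0  ⇒  (a,b)_2 = +1.
v=23: a=23^1·(≡20), b=23^0·(≡17) mod 23; (20|23)=-1, (17|23)=-1; (−1)^{1·0·11}·(-1)^0·(-1)^1 = -1.
v=3: a=3^5·(≡2), b=3^-2·(≡1) mod 3; (2|3)=-1, (1|3)=+1; (−1)^{5·-2·1}·(-1)^-2·(+1)^5 = +1.
v=29: a=29^3·(≡4), b=29^1·(≡23) mod 29; (4|29)=+1, (23|29)=+1; (−1)^{3·1·14}·(+1)^1·(+1)^3 = +1.
v=∞: 442221 > 0 and 145 > 0  ⇒  (a,b)_∞ = +1.
Ram(442221, 145) = {13, 23}; no ℚ_13-point on the conic.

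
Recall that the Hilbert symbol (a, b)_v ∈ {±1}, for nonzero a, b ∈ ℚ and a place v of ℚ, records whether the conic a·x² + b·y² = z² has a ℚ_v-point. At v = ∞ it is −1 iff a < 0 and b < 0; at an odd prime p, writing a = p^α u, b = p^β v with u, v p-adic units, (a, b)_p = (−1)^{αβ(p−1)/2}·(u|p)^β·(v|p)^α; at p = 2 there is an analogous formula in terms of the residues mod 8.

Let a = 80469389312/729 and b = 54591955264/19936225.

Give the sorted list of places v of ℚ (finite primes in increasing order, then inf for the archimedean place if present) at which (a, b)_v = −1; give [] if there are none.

Mod squares: a ≡ 11687, b ≡ 1189. Check v ∈ {∞, 2, 3, 5, 7, 11, 13, 19, 29, 31, 41, 47}.
v=31: a=31^1·(≡1), b=31^0·(≡30) mod 31; (1|31)=+1, (30|31)=-1; (−1)^{1·0·15}·(+1)^0·(-1)^1 = -1.
v=3: a=3^-6·(≡2), b=3^0·(≡1) mod 3; (2|3)=-1, (1|3)=+1; (−1)^{-6·0·1}·(-1)^0·(+1)^-6 = +1.
v=29: a=29^1·(≡27), b=29^1·(≡11) mod 29; (27|29)=-1, (11|29)=-1; (−1)^{1·1·14}·(-1)^1·(-1)^1 = +1.
v=11: a=11^0·(≡5), b=11^4·(≡1) mod 11; (5|11)=+1, (1|11)=+1; (−1)^{0·4·5}·(+1)^4·(+1)^0 = +1.
v=13: a=13^1·(≡8), b=13^0·(≡8) mod 13; (8|13)=-1, (8|13)=-1; (−1)^{1·0·6}·(-1)^0·(-1)^1 = -1.
v=5: a=5^0·(≡3), b=5^-2·(≡1) mod 5; (3|5)=-1, (1|5)=+1; (−1)^{0·-2·2}·(-1)^-2·(+1)^0 = +1.
v=47: a=47^0·(≡20), b=47^-2·(≡3) mod 47; (20|47)=-1, (3|47)=+1; (−1)^{0·-2·23}·(-1)^-2·(+1)^0 = +1.
v=41: a=41^2·(≡10), b=41^1·(≡22) mod 41; (10|41)=+1, (22|41)=-1; (−1)^{2·1·20}·(+1)^1·(-1)^2 = +1.
v=7: a=7^0·(≡4), b=7^2·(≡3) mod 7; (4|7)=+1, (3|7)=-1; (−1)^{0·2·3}·(+1)^2·(-1)^0 = +1.
v=19: a=19^0·(≡12), b=19^-2·(≡11) mod 19; (12|19)=-1, (11|19)=+1; (−1)^{0·-2·9}·(-1)^-2·(+1)^0 = +1.
v=2: v_2(a)=12, v_2(b)=6; units ≡ 7, 5 (mod 8); ε·ε+αω+βω = 1·0+12·1+6·0 ≡ 0  ⇒  (a,b)_2 = +1.
v=∞: 11687 > 0 and 1189 > 0  ⇒  (a,b)_∞ = +1.
Ram(11687, 1189) = {13, 31}; no ℚ_13-point on the conic.

[13, 31]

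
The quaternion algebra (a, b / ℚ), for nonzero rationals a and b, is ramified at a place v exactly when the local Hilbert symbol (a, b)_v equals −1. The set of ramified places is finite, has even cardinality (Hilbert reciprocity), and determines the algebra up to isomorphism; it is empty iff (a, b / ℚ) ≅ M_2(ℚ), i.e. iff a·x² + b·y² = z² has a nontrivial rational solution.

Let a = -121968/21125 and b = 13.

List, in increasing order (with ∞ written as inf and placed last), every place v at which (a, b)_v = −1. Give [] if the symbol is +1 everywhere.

(a, b) ≡ (-35, 13) mod (ℚ^×)²; places V = {2, 3, 5, 7, 11, 13, ∞}.
(a,b)_13: α=-2, u≡3; β=1, v≡1 (mod 13); (3|13)=+1, (1|13)=+1; sign (−1)^0·+1^1·+1^-2 = +1.
(a,b)_3: α=2, u≡1; β=0, v≡1 (mod 3); (1|3)=+1, (1|3)=+1; sign (−1)^0·+1^0·+1^2 = +1.
(a,b)_2: α=4, β=0; u≡5, v≡5 (mod 8); ε(u)ε(v)=0·0, αω(v)=4·1, βω(u)=0·1; sum ≡ 0  ⇒  +1.
(a,b)_∞: sgn(-35)=−, sgn(13)=+, so +1.
(a,b)_7: α=1, u≡1; β=0, v≡6 (mod 7); (1|7)=+1, (6|7)=-1; sign (−1)^0·+1^0·-1^1 = -1.
(a,b)_11: α=2, u≡3; β=0, v≡2 (mod 11); (3|11)=+1, (2|11)=-1; sign (−1)^0·+1^0·-1^2 = +1.
(a,b)_5: α=-3, u≡3; β=0, v≡3 (mod 5); (3|5)=-1, (3|5)=-1; sign (−1)^0·-1^0·-1^-3 = -1.
|Ram(-35, 13)| = 2, even; anisotropic at {5, 7}.

[5, 7]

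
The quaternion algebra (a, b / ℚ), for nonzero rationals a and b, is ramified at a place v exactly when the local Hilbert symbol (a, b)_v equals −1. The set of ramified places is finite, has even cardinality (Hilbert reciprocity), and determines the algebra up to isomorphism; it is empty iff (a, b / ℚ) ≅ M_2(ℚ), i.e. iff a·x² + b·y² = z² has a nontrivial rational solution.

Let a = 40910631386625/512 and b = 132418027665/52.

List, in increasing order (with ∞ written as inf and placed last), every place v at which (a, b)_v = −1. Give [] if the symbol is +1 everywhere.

Mod squares: a ≡ 72930, b ≡ 23205. Check v ∈ {∞, 2, 3, 5, 7, 11, 13, 17, 29}.
v=11: a=11^3·(≡10), b=11^2·(≡7) mod 11; (10|11)=-1, (7|11)=-1; (−1)^{3·2·5}·(-1)^2·(-1)^3 = -1.
v=7: a=7^2·(≡4), b=7^1·(≡2) mod 7; (4|7)=+1, (2|7)=+1; (−1)^{2·1·3}·(+1)^1·(+1)^2 = +1.
v=29: a=29^2·(≡28), b=29^2·(≡24) mod 29; (28|29)=+1, (24|29)=+1; (−1)^{2·2·14}·(+1)^2·(+1)^2 = +1.
v=17: a=17^1·(≡12), b=17^1·(≡6) mod 17; (12|17)=-1, (6|17)=-1; (−1)^{1·1·8}·(-1)^1·(-1)^1 = +1.
v=2: v_2(a)=-9, v_2(b)=-2; units ≡ 1, 5 (mod 8); ε·ε+αω+βω = 0·0+-9·1+-2·0 ≡ 1  ⇒  (a,b)_2 = -1.
v=13: a=13^1·(≡7), b=13^-1·(≡10) mod 13; (7|13)=-1, (10|13)=+1; (−1)^{1·-1·6}·(-1)^-1·(+1)^1 = -1.
v=∞: 72930 > 0 and 23205 > 0  ⇒  (a,b)_∞ = +1.
v=5: a=5^3·(≡4), b=5^1·(≡4) mod 5; (4|5)=+1, (4|5)=+1; (−1)^{3·1·2}·(+1)^1·(+1)^3 = +1.
v=3: a=3^3·(≡1), b=3^7·(≡1) mod 3; (1|3)=+1, (1|3)=+1; (−1)^{3·7·1}·(+1)^7·(+1)^3 = -1.
Ram(72930, 23205) = {2, 3, 11, 13}; no ℚ_2-point on the conic.

[2, 3, 11, 13]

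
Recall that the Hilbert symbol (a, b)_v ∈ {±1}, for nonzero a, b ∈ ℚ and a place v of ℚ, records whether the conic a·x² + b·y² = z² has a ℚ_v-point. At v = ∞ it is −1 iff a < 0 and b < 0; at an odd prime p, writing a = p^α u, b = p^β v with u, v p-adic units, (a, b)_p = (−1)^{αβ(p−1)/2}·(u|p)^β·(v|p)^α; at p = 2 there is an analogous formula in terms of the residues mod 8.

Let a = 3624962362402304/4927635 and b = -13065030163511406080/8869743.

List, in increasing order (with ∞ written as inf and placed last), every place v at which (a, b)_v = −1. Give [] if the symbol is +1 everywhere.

Mod squares: a ≡ 43010, b ≡ -74290. Check v ∈ {∞, 2, 3, 5, 7, 11, 13, 17, 19, 23}.
v=∞: 43010 > 0 and -74290 < 0  ⇒  (a,b)_∞ = +1.
v=17: a=17^1·(≡3), b=17^1·(≡16) mod 17; (3|17)=-1, (16|17)=+1; (−1)^{1·1·8}·(-1)^1·(+1)^1 = -1.
v=7: a=7^4·(≡1), b=7^2·(≡2) mod 7; (1|7)=+1, (2|7)=+1; (−1)^{4·2·3}·(+1)^2·(+1)^4 = +1.
v=11: a=11^3·(≡4), b=11^4·(≡1) mod 11; (4|11)=+1, (1|11)=+1; (−1)^{3·4·5}·(+1)^4·(+1)^3 = +1.
v=5: a=5^-1·(≡2), b=5^1·(≡3) mod 5; (2|5)=-1, (3|5)=-1; (−1)^{-1·1·2}·(-1)^1·(-1)^-1 = +1.
v=2: v_2(a)=9, v_2(b)=9; units ≡ 1, 7 (mod 8); ε·ε+αω+βω = 0·1+9·0+9·0 ≡ 0  ⇒  (a,b)_2 = +1.
v=3: a=3^-4·(≡2), b=3^-6·(≡2) mod 3; (2|3)=-1, (2|3)=-1; (−1)^{-4·-6·1}·(-1)^-6·(-1)^-4 = +1.
v=19: a=19^4·(≡13), b=19^5·(≡11) mod 19; (13|19)=-1, (11|19)=+1; (−1)^{4·5·9}·(-1)^5·(+1)^4 = -1.
v=13: a=13^0·(≡6), b=13^2·(≡7) mod 13; (6|13)=-1, (7|13)=-1; (−1)^{0·2·6}·(-1)^2·(-1)^0 = +1.
v=23: a=23^-3·(≡21), b=23^-3·(≡16) mod 23; (21|23)=-1, (16|23)=+1; (−1)^{-3·-3·11}·(-1)^-3·(+1)^-3 = +1.
|Ram(43010, -74290)| = 2, even; anisotropic at {17, 19}.

[17, 19]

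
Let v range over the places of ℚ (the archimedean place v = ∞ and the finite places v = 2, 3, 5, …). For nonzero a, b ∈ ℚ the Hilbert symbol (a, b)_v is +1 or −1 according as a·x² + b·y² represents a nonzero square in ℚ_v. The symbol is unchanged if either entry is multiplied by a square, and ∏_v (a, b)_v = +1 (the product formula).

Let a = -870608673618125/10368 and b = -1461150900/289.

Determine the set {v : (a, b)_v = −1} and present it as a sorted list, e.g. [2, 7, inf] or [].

(a, b) ≡ (-18538, -341) mod (ℚ^×)²; places V = {2, 3, 5, 11, 13, 17, 23, 31, 41, ∞}.
(a,b)_3: α=-4, u≡2; β=4, v≡1 (mod 3); (2|3)=-1, (1|3)=+1; sign (−1)^0·-1^4·+1^-4 = +1.
(a,b)_31: α=1, u≡26; β=1, v≡5 (mod 31); (26|31)=-1, (5|31)=+1; sign (−1)^1·-1^1·+1^1 = +1.
(a,b)_13: α=3, u≡1; β=0, v≡4 (mod 13); (1|13)=+1, (4|13)=+1; sign (−1)^0·+1^0·+1^3 = +1.
(a,b)_5: α=4, u≡2; β=2, v≡1 (mod 5); (2|5)=-1, (1|5)=+1; sign (−1)^0·-1^2·+1^4 = +1.
(a,b)_11: α=0, u≡7; β=1, v≡10 (mod 11); (7|11)=-1, (10|11)=-1; sign (−1)^0·-1^1·-1^0 = -1.
(a,b)_2: α=-7, β=2; u≡3, v≡3 (mod 8); ε(u)ε(v)=1·1, αω(v)=-7·1, βω(u)=2·1; sum ≡ 0  ⇒  +1.
(a,b)_23: α=3, u≡11; β=2, v≡3 (mod 23); (11|23)=-1, (3|23)=+1; sign (−1)^0·-1^2·+1^3 = +1.
(a,b)_41: α=2, u≡3; β=0, v≡24 (mod 41); (3|41)=-1, (24|41)=-1; sign (−1)^0·-1^0·-1^2 = +1.
(a,b)_∞: sgn(-18538)=−, sgn(-341)=−, so -1.
(a,b)_17: α=0, u≡2; β=-2, v≡1 (mod 17); (2|17)=+1, (1|17)=+1; sign (−1)^0·+1^-2·+1^0 = +1.
Ram(-18538, -341) = {11, ∞}; no ℚ_11-point on the conic.

[11, inf]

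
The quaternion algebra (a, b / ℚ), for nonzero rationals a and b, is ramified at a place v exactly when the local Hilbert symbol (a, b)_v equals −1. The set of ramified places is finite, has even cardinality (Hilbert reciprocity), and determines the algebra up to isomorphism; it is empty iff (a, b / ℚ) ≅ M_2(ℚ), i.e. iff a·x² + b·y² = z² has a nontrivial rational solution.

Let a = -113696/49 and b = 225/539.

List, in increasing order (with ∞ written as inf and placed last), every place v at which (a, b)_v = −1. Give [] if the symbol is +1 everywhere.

Mod squares: a ≡ -7106, b ≡ 11. Check v ∈ {∞, 2, 3, 5, 7, 11, 17, 19}.
v=2: v_2(a)=5, v_2(b)=0; units ≡ 7, 3 (mod 8); ε·ε+αω+βω = 1·1+5·1+0·0 ≡ 0  ⇒  (a,b)_2 = +1.
v=3: a=3^0·(≡1), b=3^2·(≡2) mod 3; (1|3)=+1, (2|3)=-1; (−1)^{0·2·1}·(+1)^2·(-1)^0 = +1.
v=7: a=7^-2·(≡5), b=7^-2·(≡2) mod 7; (5|7)=-1, (2|7)=+1; (−1)^{-2·-2·3}·(-1)^-2·(+1)^-2 = +1.
v=17: a=17^1·(≡12), b=17^0·(≡6) mod 17; (12|17)=-1, (6|17)=-1; (−1)^{1·0·8}·(-1)^0·(-1)^1 = -1.
v=11: a=11^1·(≡3), b=11^-1·(≡1) mod 11; (3|11)=+1, (1|11)=+1; (−1)^{1·-1·5}·(+1)^-1·(+1)^1 = -1.
v=∞: -7106 < 0 and 11 > 0  ⇒  (a,b)_∞ = +1.
v=19: a=19^1·(≡7), b=19^0·(≡5) mod 19; (7|19)=+1, (5|19)=+1; (−1)^{1·0·9}·(+1)^0·(+1)^1 = +1.
v=5: a=5^0·(≡1), b=5^2·(≡1) mod 5; (1|5)=+1, (1|5)=+1; (−1)^{0·2·2}·(+1)^2·(+1)^0 = +1.
(-7106, 11 / ℚ) ramifies at {11, 17}: a division algebra.

[11, 17]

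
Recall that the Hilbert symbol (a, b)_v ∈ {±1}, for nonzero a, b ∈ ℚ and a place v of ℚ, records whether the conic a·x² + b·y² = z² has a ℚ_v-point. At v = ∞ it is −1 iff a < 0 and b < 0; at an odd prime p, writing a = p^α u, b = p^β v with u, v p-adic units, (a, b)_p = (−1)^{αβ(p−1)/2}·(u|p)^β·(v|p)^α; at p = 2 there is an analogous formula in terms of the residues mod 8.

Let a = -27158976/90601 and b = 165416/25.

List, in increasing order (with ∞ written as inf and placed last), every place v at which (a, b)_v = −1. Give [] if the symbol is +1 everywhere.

[23, 29]

Mod squares: a ≡ -31, b ≡ 41354. Check v ∈ {∞, 2, 3, 5, 7, 13, 23, 29, 31, 43}.
v=13: a=13^2·(≡7), b=13^0·(≡9) mod 13; (7|13)=-1, (9|13)=+1; (−1)^{2·0·6}·(-1)^0·(+1)^2 = +1.
v=23: a=23^0·(≡17), b=23^1·(≡8) mod 23; (17|23)=-1, (8|23)=+1; (−1)^{0·1·11}·(-1)^1·(+1)^0 = -1.
v=3: a=3^4·(≡2), b=3^0·(≡2) mod 3; (2|3)=-1, (2|3)=-1; (−1)^{4·0·1}·(-1)^0·(-1)^4 = +1.
v=43: a=43^-2·(≡28), b=43^0·(≡17) mod 43; (28|43)=-1, (17|43)=+1; (−1)^{-2·0·21}·(-1)^0·(+1)^-2 = +1.
v=7: a=7^-2·(≡2), b=7^0·(≡5) mod 7; (2|7)=+1, (5|7)=-1; (−1)^{-2·0·3}·(+1)^0·(-1)^-2 = +1.
v=5: a=5^0·(≡4), b=5^-2·(≡1) mod 5; (4|5)=+1, (1|5)=+1; (−1)^{0·-2·2}·(+1)^-2·(+1)^0 = +1.
v=2: v_2(a)=6, v_2(b)=3; units ≡ 1, 5 (mod 8); ε·ε+αω+βω = 0·0+6·1+3·0 ≡ 0  ⇒  (a,b)_2 = +1.
v=29: a=29^0·(≡15), b=29^1·(≡24) mod 29; (15|29)=-1, (24|29)=+1; (−1)^{0·1·14}·(-1)^1·(+1)^0 = -1.
v=∞: -31 < 0 and 41354 > 0  ⇒  (a,b)_∞ = +1.
v=31: a=31^1·(≡3), b=31^1·(≡20) mod 31; (3|31)=-1, (20|31)=+1; (−1)^{1·1·15}·(-1)^1·(+1)^1 = +1.
(-31, 41354 / ℚ) ramifies at {23, 29}: a division algebra.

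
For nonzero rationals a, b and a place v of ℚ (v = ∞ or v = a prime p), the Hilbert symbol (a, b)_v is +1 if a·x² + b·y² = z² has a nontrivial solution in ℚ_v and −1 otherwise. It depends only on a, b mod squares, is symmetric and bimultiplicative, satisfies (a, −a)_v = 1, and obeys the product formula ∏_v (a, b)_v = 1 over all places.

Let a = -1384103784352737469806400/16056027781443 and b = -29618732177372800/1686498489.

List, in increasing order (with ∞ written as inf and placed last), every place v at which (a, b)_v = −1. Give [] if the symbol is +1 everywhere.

(a, b) ≡ (-14007, -58) mod (ℚ^×)²; places V = {2, 3, 5, 7, 11, 13, 17, 23, 29, ∞}.
(a,b)_17: α=4, u≡8; β=0, v≡3 (mod 17); (8|17)=+1, (3|17)=-1; sign (−1)^0·+1^0·-1^4 = +1.
(a,b)_11: α=2, u≡2; β=4, v≡2 (mod 11); (2|11)=-1, (2|11)=-1; sign (−1)^0·-1^4·-1^2 = +1.
(a,b)_∞: sgn(-14007)=−, sgn(-58)=−, so -1.
(a,b)_2: α=6, β=7; u≡1, v≡3 (mod 8); ε(u)ε(v)=0·1, αω(v)=6·1, βω(u)=7·0; sum ≡ 0  ⇒  +1.
(a,b)_3: α=-9, u≡2; β=-10, v≡2 (mod 3); (2|3)=-1, (2|3)=-1; sign (−1)^0·-1^-10·-1^-9 = -1.
(a,b)_5: α=2, u≡3; β=2, v≡2 (mod 5); (3|5)=-1, (2|5)=-1; sign (−1)^0·-1^2·-1^2 = +1.
(a,b)_23: α=3, u≡8; β=2, v≡20 (mod 23); (8|23)=+1, (20|23)=-1; sign (−1)^0·+1^2·-1^3 = -1.
(a,b)_13: α=-8, u≡8; β=-4, v≡2 (mod 13); (8|13)=-1, (2|13)=-1; sign (−1)^0·-1^-4·-1^-8 = +1.
(a,b)_7: α=3, u≡4; β=2, v≡3 (mod 7); (4|7)=+1, (3|7)=-1; sign (−1)^0·+1^2·-1^3 = -1.
(a,b)_29: α=5, u≡17; β=3, v≡10 (mod 29); (17|29)=-1, (10|29)=-1; sign (−1)^0·-1^3·-1^5 = +1.
|Ram(-14007, -58)| = 4, even; anisotropic at {3, 7, 23, ∞}.

[3, 7, 23, inf]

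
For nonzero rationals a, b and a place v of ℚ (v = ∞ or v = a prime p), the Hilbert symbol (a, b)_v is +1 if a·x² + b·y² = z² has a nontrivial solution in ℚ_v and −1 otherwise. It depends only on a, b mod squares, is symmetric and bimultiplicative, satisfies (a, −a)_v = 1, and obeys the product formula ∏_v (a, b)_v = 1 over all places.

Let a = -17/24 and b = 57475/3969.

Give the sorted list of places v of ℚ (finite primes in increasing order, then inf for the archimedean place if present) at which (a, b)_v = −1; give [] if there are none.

[2, 19]

(a, b) ≡ (-102, 19) mod (ℚ^×)²; places V = {2, 3, 5, 7, 11, 17, 19, ∞}.
(a,b)_2: α=-3, β=0; u≡5, v≡3 (mod 8); ε(u)ε(v)=0·1, αω(v)=-3·1, βω(u)=0·1; sum ≡ 1  ⇒  -1.
(a,b)_7: α=0, u≡6; β=-2, v≡3 (mod 7); (6|7)=-1, (3|7)=-1; sign (−1)^0·-1^-2·-1^0 = +1.
(a,b)_5: α=0, u≡2; β=2, v≡1 (mod 5); (2|5)=-1, (1|5)=+1; sign (−1)^0·-1^2·+1^0 = +1.
(a,b)_3: α=-1, u≡2; β=-4, v≡1 (mod 3); (2|3)=-1, (1|3)=+1; sign (−1)^0·-1^-4·+1^-1 = +1.
(a,b)_17: α=1, u≡12; β=0, v≡4 (mod 17); (12|17)=-1, (4|17)=+1; sign (−1)^0·-1^0·+1^1 = +1.
(a,b)_11: α=0, u≡8; β=2, v≡10 (mod 11); (8|11)=-1, (10|11)=-1; sign (−1)^0·-1^2·-1^0 = +1.
(a,b)_19: α=0, u≡8; β=1, v≡17 (mod 19); (8|19)=-1, (17|19)=+1; sign (−1)^0·-1^1·+1^0 = -1.
(a,b)_∞: sgn(-102)=−, sgn(19)=+, so +1.
Ram(-102, 19) = {2, 19}; no ℚ_2-point on the conic.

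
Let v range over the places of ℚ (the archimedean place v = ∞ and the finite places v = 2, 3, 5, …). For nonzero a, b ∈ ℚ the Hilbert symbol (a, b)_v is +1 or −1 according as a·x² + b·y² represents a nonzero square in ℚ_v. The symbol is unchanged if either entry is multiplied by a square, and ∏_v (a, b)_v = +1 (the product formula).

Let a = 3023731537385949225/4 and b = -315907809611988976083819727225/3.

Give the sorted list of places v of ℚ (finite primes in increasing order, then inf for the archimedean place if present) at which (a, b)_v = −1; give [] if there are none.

[3, 19, 41, 47]

Mod squares: a ≡ 27401, b ≡ -2100963. Check v ∈ {∞, 2, 3, 5, 7, 11, 19, 29, 31, 41, 47, 53}.
v=∞: 27401 > 0 and -2100963 < 0  ⇒  (a,b)_∞ = +1.
v=41: a=41^2·(≡35), b=41^3·(≡6) mod 41; (35|41)=-1, (6|41)=-1; (−1)^{2·3·20}·(-1)^3·(-1)^2 = -1.
v=19: a=19^2·(≡12), b=19^3·(≡8) mod 19; (12|19)=-1, (8|19)=-1; (−1)^{2·3·9}·(-1)^3·(-1)^2 = -1.
v=2: v_2(a)=-2, v_2(b)=0; units ≡ 1, 5 (mod 8); ε·ε+αω+βω = 0·0+-2·1+0·0 ≡ 0  ⇒  (a,b)_2 = +1.
v=31: a=31^2·(≡19), b=31^3·(≡24) mod 31; (19|31)=+1, (24|31)=-1; (−1)^{2·3·15}·(+1)^3·(-1)^2 = +1.
v=47: a=47^1·(≡38), b=47^2·(≡30) mod 47; (38|47)=-1, (30|47)=-1; (−1)^{1·2·23}·(-1)^2·(-1)^1 = -1.
v=5: a=5^2·(≡1), b=5^2·(≡2) mod 5; (1|5)=+1, (2|5)=-1; (−1)^{2·2·2}·(+1)^2·(-1)^2 = +1.
v=7: a=7^0·(≡6), b=7^2·(≡5) mod 7; (6|7)=-1, (5|7)=-1; (−1)^{0·2·3}·(-1)^2·(-1)^0 = +1.
v=29: a=29^2·(≡13), b=29^3·(≡23) mod 29; (13|29)=+1, (23|29)=+1; (−1)^{2·3·14}·(+1)^3·(+1)^2 = +1.
v=53: a=53^1·(≡37), b=53^2·(≡38) mod 53; (37|53)=+1, (38|53)=+1; (−1)^{1·2·26}·(+1)^2·(+1)^1 = +1.
v=11: a=11^1·(≡5), b=11^2·(≡5) mod 11; (5|11)=+1, (5|11)=+1; (−1)^{1·2·5}·(+1)^2·(+1)^1 = +1.
v=3: a=3^2·(≡2), b=3^-1·(≡2) mod 3; (2|3)=-1, (2|3)=-1; (−1)^{2·-1·1}·(-1)^-1·(-1)^2 = -1.
(27401, -2100963 / ℚ) ramifies at {3, 19, 41, 47}: a division algebra.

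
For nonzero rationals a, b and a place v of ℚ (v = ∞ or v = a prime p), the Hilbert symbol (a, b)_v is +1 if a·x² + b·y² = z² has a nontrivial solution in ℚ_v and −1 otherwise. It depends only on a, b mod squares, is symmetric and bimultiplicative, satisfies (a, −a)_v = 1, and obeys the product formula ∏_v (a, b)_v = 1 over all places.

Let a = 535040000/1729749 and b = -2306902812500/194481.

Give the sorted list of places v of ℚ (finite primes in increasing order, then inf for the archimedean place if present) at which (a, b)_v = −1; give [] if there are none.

[11, 19]

(a, b) ≡ (4389, -5) mod (ℚ^×)²; places V = {2, 3, 5, 7, 11, 13, 19, 41, ∞}.
(a,b)_19: α=1, u≡3; β=2, v≡18 (mod 19); (3|19)=-1, (18|19)=-1; sign (−1)^0·-1^2·-1^1 = -1.
(a,b)_13: α=0, u≡5; β=2, v≡7 (mod 13); (5|13)=-1, (7|13)=-1; sign (−1)^0·-1^2·-1^0 = +1.
(a,b)_∞: sgn(4389)=+, sgn(-5)=−, so +1.
(a,b)_2: α=12, β=2; u≡5, v≡3 (mod 8); ε(u)ε(v)=0·1, αω(v)=12·1, βω(u)=2·1; sum ≡ 0  ⇒  +1.
(a,b)_41: α=-2, u≡1; β=0, v≡18 (mod 41); (1|41)=+1, (18|41)=+1; sign (−1)^0·+1^0·+1^-2 = +1.
(a,b)_5: α=4, u≡1; β=7, v≡4 (mod 5); (1|5)=+1, (4|5)=+1; sign (−1)^0·+1^7·+1^4 = +1.
(a,b)_11: α=1, u≡9; β=2, v≡8 (mod 11); (9|11)=+1, (8|11)=-1; sign (−1)^0·+1^2·-1^1 = -1.
(a,b)_7: α=-3, u≡4; β=-4, v≡2 (mod 7); (4|7)=+1, (2|7)=+1; sign (−1)^0·+1^-4·+1^-3 = +1.
(a,b)_3: α=-1, u≡2; β=-4, v≡1 (mod 3); (2|3)=-1, (1|3)=+1; sign (−1)^0·-1^-4·+1^-1 = +1.
Ram(4389, -5) = {11, 19}; no ℚ_11-point on the conic.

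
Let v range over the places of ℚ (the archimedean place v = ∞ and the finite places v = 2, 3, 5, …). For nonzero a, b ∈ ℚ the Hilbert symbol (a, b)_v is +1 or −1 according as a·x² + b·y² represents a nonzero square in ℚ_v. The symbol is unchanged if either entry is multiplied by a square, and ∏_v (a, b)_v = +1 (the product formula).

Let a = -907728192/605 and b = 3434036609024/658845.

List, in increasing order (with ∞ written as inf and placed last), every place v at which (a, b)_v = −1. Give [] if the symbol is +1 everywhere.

[5, 19]

Mod squares: a ≡ -27265, b ≡ 205. Check v ∈ {∞, 2, 3, 5, 7, 11, 17, 19, 41}.
v=∞: -27265 < 0 and 205 > 0  ⇒  (a,b)_∞ = +1.
v=5: a=5^-1·(≡3), b=5^-1·(≡1) mod 5; (3|5)=-1, (1|5)=+1; (−1)^{-1·-1·2}·(-1)^-1·(+1)^-1 = -1.
v=2: v_2(a)=6, v_2(b)=14; units ≡ 7, 5 (mod 8); ε·ε+αω+βω = 1·0+6·1+14·0 ≡ 0  ⇒  (a,b)_2 = +1.
v=3: a=3^2·(≡2), b=3^-2·(≡1) mod 3; (2|3)=-1, (1|3)=+1; (−1)^{2·-2·1}·(-1)^-2·(+1)^2 = +1.
v=19: a=19^1·(≡16), b=19^2·(≡13) mod 19; (16|19)=+1, (13|19)=-1; (−1)^{1·2·9}·(+1)^2·(-1)^1 = -1.
v=17: a=17^2·(≡6), b=17^2·(≡2) mod 17; (6|17)=-1, (2|17)=+1; (−1)^{2·2·8}·(-1)^2·(+1)^2 = +1.
v=7: a=7^1·(≡2), b=7^2·(≡2) mod 7; (2|7)=+1, (2|7)=+1; (−1)^{1·2·3}·(+1)^2·(+1)^1 = +1.
v=41: a=41^1·(≡4), b=41^1·(≡5) mod 41; (4|41)=+1, (5|41)=+1; (−1)^{1·1·20}·(+1)^1·(+1)^1 = +1.
v=11: a=11^-2·(≡5), b=11^-4·(≡10) mod 11; (5|11)=+1, (10|11)=-1; (−1)^{-2·-4·5}·(+1)^-4·(-1)^-2 = +1.
|Ram(-27265, 205)| = 2, even; anisotropic at {5, 19}.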